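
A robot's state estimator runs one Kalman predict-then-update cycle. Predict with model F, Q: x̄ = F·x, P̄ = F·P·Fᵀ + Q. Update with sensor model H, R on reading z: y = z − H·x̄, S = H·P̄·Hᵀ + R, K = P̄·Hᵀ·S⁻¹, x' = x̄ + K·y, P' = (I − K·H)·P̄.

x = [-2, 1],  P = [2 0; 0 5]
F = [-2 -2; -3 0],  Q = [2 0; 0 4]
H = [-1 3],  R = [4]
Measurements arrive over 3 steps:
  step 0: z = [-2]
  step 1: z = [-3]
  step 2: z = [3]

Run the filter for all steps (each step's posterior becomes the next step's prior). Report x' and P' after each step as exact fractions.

step 0: x̄ = F·x = [2, 6]
step 0: P̄ = F·P·Fᵀ + Q = [30 12; 12 22]
step 0: y = z − H·x̄ = [-18]
step 0: S = H·P̄·Hᵀ + R = [160]
step 0: K = P̄·Hᵀ·S⁻¹ = [3/80; 27/80]
step 0: x' = x̄ + K·y = [53/40, -3/40]
step 0: P' = (I − K·H)·P̄ = [1191/40 399/40; 399/40 151/40]
step 1: x̄ = F·x = [-5/2, -159/40]
step 1: P̄ = F·P·Fᵀ + Q = [216 477/2; 477/2 10879/40]
step 1: y = z − H·x̄ = [257/40]
step 1: S = H·P̄·Hᵀ + R = [49471/40]
step 1: K = P̄·Hᵀ·S⁻¹ = [19980/49471; 23097/49471]
step 1: x' = x̄ + K·y = [4694/49471, -48249/49471]
step 1: P' = (I − K·H)·P̄ = [705726/49471 261882/49471; 261882/49471 118090/49471]
step 2: x̄ = F·x = [87110/49471, -14082/49471]
step 2: P̄ = F·P·Fᵀ + Q = [5489262/49471 5805648/49471; 5805648/49471 6549418/49471]
step 2: y = z − H·x̄ = [277769/49471]
step 2: S = H·P̄·Hᵀ + R = [29798020/49471]
step 2: K = P̄·Hᵀ·S⁻¹ = [5963841/14899010; 6921303/14899010]
step 2: x' = x̄ + K·y = [59720299/14899010, 34620597/14899010]
step 2: P' = (I − K·H)·P̄ = [107636499/7449505 39854727/7449505; 39854727/7449505 17899111/7449505]

step 0: x' = [53/40, -3/40], P' = [1191/40 399/40; 399/40 151/40]
step 1: x' = [4694/49471, -48249/49471], P' = [705726/49471 261882/49471; 261882/49471 118090/49471]
step 2: x' = [59720299/14899010, 34620597/14899010], P' = [107636499/7449505 39854727/7449505; 39854727/7449505 17899111/7449505]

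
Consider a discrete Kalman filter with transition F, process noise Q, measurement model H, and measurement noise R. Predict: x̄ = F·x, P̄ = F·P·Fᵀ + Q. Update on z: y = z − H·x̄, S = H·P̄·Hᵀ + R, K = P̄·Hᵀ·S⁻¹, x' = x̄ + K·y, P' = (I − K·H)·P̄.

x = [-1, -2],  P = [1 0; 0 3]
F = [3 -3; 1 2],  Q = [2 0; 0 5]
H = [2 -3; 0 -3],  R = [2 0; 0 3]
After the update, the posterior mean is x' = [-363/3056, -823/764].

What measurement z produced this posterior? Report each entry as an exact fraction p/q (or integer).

z = [3, 3]

x̄ = F·x = [3, -5]
P̄ = F·P·Fᵀ + Q = [38 -15; -15 18]
S = H·P̄·Hᵀ + R = [496 252; 252 165]
K = P̄·Hᵀ·S⁻¹ = [2875/6112 -681/1528; -21/1528 -117/382]
x' − x̄ = [-9531/3056, 2997/764] = K·y
y = (KᵀK)⁻¹·Kᵀ·(x' − x̄) = [-18, -12]
z = y + H·x̄ = [-18, -12] + [21, 15] = [3, 3]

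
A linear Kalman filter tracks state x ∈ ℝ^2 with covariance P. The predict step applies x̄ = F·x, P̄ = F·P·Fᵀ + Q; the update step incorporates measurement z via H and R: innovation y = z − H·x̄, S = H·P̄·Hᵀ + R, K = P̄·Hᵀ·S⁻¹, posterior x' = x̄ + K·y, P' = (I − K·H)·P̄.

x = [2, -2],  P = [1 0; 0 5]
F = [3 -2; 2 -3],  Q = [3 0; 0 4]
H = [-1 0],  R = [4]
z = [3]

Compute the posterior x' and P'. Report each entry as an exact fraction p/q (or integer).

x' = [-14/9, -3]
P' = [32/9 4; 4 17]

x̄ = F·x = [10, 10]
P̄ = F·P·Fᵀ + Q = [32 36; 36 53]
y = z − H·x̄ = [13]
S = H·P̄·Hᵀ + R = [36]
K = P̄·Hᵀ·S⁻¹ = [-8/9; -1]
x' = x̄ + K·y = [-14/9, -3]
P' = (I − K·H)·P̄ = [32/9 4; 4 17]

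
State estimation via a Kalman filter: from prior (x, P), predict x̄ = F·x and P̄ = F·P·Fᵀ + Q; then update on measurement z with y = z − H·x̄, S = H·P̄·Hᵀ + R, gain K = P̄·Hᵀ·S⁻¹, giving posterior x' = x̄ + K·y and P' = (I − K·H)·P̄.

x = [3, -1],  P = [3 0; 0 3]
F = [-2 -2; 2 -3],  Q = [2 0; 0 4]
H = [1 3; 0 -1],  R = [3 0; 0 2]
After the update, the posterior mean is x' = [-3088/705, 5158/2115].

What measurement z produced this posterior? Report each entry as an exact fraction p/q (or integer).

z = [3, -2]

x̄ = F·x = [-4, 9]
P̄ = F·P·Fᵀ + Q = [26 6; 6 43]
S = H·P̄·Hᵀ + R = [452 -135; -135 45]
K = P̄·Hᵀ·S⁻¹ = [26/47 1076/705; 6/47 -1211/2115]
x' − x̄ = [-268/705, -13877/2115] = K·y
y = (KᵀK)⁻¹·Kᵀ·(x' − x̄) = [-20, 7]
z = y + H·x̄ = [-20, 7] + [23, -9] = [3, -2]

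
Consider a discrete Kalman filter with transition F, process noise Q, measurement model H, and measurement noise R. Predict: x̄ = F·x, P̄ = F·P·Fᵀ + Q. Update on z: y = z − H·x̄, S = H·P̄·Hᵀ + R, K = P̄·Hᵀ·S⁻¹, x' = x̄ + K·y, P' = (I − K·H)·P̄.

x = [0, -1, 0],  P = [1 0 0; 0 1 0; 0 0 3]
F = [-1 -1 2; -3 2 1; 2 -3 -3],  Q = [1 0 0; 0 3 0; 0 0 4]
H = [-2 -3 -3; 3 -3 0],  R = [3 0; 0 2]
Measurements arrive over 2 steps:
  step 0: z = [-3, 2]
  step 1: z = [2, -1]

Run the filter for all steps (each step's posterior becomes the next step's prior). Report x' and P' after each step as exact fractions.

step 0: x̄ = F·x = [1, -2, 3]
step 0: P̄ = F·P·Fᵀ + Q = [15 7 -17; 7 19 -21; -17 -21 44]
step 0: y = z − H·x̄ = [2, -7]
step 0: S = H·P̄·Hᵀ + R = [132 24; 24 182]
step 0: K = P̄·Hᵀ·S⁻¹ = [-24/977 132/977; -74/2931 -190/977; -3329/11724 101/977]
step 0: x' = x̄ + K·y = [5/977, -2020/2931, 10015/5862]
step 0: P' = (I − K·H)·P̄ = [11487/977 11399/977 -19033/977; 11399/977 34577/2931 -57301/2931; -19033/977 -57301/2931 384797/11724]
step 1: x̄ = F·x = [12020/2931, 615/1954, -5955/1954]
step 1: P̄ = F·P·Fᵀ + Q = [982760/2931 325743/1954 -490653/1954; 325743/1954 341967/3908 -494193/3908; -490653/1954 -494193/3908 759947/3908]
step 1: y = z − H·x̄ = [5872/2931, -24149/1954]
step 1: S = H·P̄·Hᵀ + R = [1737767/2931 -1177409/1954; -1177409/1954 3151891/3908]
step 1: K = P̄·Hᵀ·S⁻¹ = [-186916117/674706401 283467636/674706401; -184561299/674706401 60882525/674706401; 177995493/1349412802 -246328722/674706401]
step 1: x' = x̄ + K·y = [-1110812150/674706401, -909827853/674706401, 2332765815/1349412802]
step 1: P' = (I − K·H)·P̄ = [4835838291/674706401 4646859867/674706401 -7683835944/674706401; 4646859867/674706401 4606271517/674706401 -7519616796/674706401; -7683835944/674706401 -7519616796/674706401 25106352691/1349412802]

step 0: x' = [5/977, -2020/2931, 10015/5862], P' = [11487/977 11399/977 -19033/977; 11399/977 34577/2931 -57301/2931; -19033/977 -57301/2931 384797/11724]
step 1: x' = [-1110812150/674706401, -909827853/674706401, 2332765815/1349412802], P' = [4835838291/674706401 4646859867/674706401 -7683835944/674706401; 4646859867/674706401 4606271517/674706401 -7519616796/674706401; -7683835944/674706401 -7519616796/674706401 25106352691/1349412802]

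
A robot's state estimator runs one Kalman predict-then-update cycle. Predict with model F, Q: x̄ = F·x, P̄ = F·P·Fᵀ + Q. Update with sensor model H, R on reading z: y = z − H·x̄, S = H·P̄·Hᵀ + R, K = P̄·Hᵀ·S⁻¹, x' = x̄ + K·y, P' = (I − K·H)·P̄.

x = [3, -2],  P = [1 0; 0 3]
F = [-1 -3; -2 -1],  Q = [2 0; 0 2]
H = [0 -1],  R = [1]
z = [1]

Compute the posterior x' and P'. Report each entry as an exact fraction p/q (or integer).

x̄ = F·x = [3, -4]
P̄ = F·P·Fᵀ + Q = [30 11; 11 9]
y = z − H·x̄ = [-3]
S = H·P̄·Hᵀ + R = [10]
K = P̄·Hᵀ·S⁻¹ = [-11/10; -9/10]
x' = x̄ + K·y = [63/10, -13/10]
P' = (I − K·H)·P̄ = [179/10 11/10; 11/10 9/10]

x' = [63/10, -13/10]
P' = [179/10 11/10; 11/10 9/10]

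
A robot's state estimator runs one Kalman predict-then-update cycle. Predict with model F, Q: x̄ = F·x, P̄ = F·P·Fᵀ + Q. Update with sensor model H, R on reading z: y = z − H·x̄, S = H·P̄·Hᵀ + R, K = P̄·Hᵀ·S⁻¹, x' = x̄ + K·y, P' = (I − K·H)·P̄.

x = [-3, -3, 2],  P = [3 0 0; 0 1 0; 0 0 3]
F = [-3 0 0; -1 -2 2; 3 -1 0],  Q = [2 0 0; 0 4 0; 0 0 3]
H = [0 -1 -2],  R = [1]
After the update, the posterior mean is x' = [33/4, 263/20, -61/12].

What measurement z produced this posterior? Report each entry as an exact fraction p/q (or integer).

z = [-3]

x̄ = F·x = [9, 13, -6]
P̄ = F·P·Fᵀ + Q = [29 9 -27; 9 23 -7; -27 -7 31]
S = H·P̄·Hᵀ + R = [120]
K = P̄·Hᵀ·S⁻¹ = [3/8; -3/40; -11/24]
x' − x̄ = [-3/4, 3/20, 11/12] = K·y
y = (KᵀK)⁻¹·Kᵀ·(x' − x̄) = [-2]
z = y + H·x̄ = [-2] + [-1] = [-3]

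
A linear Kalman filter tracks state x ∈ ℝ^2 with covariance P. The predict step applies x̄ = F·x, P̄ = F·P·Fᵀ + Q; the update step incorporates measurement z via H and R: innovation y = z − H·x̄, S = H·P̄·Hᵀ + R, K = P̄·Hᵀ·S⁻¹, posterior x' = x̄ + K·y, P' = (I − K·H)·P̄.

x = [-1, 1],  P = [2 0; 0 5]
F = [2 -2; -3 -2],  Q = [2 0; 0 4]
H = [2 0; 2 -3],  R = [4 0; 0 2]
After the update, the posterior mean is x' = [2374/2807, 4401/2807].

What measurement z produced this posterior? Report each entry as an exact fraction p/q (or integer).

z = [2, -3]

x̄ = F·x = [-4, 1]
P̄ = F·P·Fᵀ + Q = [30 8; 8 42]
S = H·P̄·Hᵀ + R = [124 72; 72 404]
K = P̄·Hᵀ·S⁻¹ = [1353/2807 9/2807; 899/2807 -1849/5614]
x' − x̄ = [13602/2807, 1594/2807] = K·y
y = (KᵀK)⁻¹·Kᵀ·(x' − x̄) = [10, 8]
z = y + H·x̄ = [10, 8] + [-8, -11] = [2, -3]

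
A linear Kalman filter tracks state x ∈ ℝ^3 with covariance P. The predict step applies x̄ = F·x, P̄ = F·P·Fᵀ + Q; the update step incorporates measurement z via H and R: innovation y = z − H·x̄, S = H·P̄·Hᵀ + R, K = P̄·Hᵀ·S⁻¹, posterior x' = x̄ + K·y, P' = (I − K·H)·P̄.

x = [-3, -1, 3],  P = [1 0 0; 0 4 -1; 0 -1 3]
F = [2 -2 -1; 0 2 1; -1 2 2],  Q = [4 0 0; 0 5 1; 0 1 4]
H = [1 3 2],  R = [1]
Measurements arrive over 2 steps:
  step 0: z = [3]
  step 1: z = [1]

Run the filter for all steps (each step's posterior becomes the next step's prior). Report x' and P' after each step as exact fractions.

step 0: x̄ = F·x = [-7, 1, 7]
step 0: P̄ = F·P·Fᵀ + Q = [23 -15 -18; -15 20 17; -18 17 25]
step 0: y = z − H·x̄ = [-7]
step 0: S = H·P̄·Hᵀ + R = [346]
step 0: K = P̄·Hᵀ·S⁻¹ = [-29/173; 79/346; 83/346]
step 0: x' = x̄ + K·y = [-1008/173, -207/346, 1841/346]
step 0: P' = (I − K·H)·P̄ = [2297/173 -304/173 -707/173; -304/173 679/346 -675/346; -707/173 -675/346 1761/346]
step 1: x̄ = F·x = [-5459/346, 1427/346, 2642/173]
step 1: P̄ = F·P·Fᵀ + Q = [32057/346 -7037/346 -11047/173; -7037/346 3507/346 2582/173; -11047/173 2582/173 9213/173]
step 1: y = z − H·x̄ = [-4522/173]
step 1: S = H·P̄·Hᵀ + R = [34520/173]
step 1: K = P̄·Hᵀ·S⁻¹ = [-16621/34520; 3453/17260; 3025/6904]
step 1: x' = x̄ + K·y = [-55093/17260, -4768/4315, 13183/3452]
step 1: P' = (I − K·H)·P̄ = [1601423/34520 -19289/17260 -150231/6904; -19289/17260 9276/4315 -8857/3452; -150231/6904 -8857/3452 103199/6904]

step 0: x' = [-1008/173, -207/346, 1841/346], P' = [2297/173 -304/173 -707/173; -304/173 679/346 -675/346; -707/173 -675/346 1761/346]
step 1: x' = [-55093/17260, -4768/4315, 13183/3452], P' = [1601423/34520 -19289/17260 -150231/6904; -19289/17260 9276/4315 -8857/3452; -150231/6904 -8857/3452 103199/6904]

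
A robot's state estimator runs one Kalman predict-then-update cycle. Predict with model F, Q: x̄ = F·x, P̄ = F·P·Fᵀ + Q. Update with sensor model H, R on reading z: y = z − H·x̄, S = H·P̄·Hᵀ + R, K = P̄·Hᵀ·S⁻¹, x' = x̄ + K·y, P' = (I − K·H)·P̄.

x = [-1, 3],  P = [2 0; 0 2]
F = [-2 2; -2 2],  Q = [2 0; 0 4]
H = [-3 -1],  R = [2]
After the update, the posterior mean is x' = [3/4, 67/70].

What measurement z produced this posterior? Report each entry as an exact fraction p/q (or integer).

z = [-3]

x̄ = F·x = [8, 8]
P̄ = F·P·Fᵀ + Q = [18 16; 16 20]
S = H·P̄·Hᵀ + R = [280]
K = P̄·Hᵀ·S⁻¹ = [-1/4; -17/70]
x' − x̄ = [-29/4, -493/70] = K·y
y = (KᵀK)⁻¹·Kᵀ·(x' − x̄) = [29]
z = y + H·x̄ = [29] + [-32] = [-3]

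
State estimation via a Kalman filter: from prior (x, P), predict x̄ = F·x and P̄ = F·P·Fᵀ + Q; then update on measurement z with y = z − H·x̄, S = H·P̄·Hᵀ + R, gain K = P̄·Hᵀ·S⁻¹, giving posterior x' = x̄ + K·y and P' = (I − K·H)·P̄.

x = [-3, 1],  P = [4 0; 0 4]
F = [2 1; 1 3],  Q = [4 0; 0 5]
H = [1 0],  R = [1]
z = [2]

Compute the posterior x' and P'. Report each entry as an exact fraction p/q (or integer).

x̄ = F·x = [-5, 0]
P̄ = F·P·Fᵀ + Q = [24 20; 20 45]
y = z − H·x̄ = [7]
S = H·P̄·Hᵀ + R = [25]
K = P̄·Hᵀ·S⁻¹ = [24/25; 4/5]
x' = x̄ + K·y = [43/25, 28/5]
P' = (I − K·H)·P̄ = [24/25 4/5; 4/5 29]

x' = [43/25, 28/5]
P' = [24/25 4/5; 4/5 29]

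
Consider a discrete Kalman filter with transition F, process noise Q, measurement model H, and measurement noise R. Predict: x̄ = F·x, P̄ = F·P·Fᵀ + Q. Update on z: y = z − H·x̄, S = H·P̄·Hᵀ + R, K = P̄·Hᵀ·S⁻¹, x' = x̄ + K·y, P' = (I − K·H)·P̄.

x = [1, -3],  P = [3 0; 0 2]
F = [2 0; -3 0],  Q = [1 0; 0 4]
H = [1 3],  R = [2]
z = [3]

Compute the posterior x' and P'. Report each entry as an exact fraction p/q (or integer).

x̄ = F·x = [2, -3]
P̄ = F·P·Fᵀ + Q = [13 -18; -18 31]
y = z − H·x̄ = [10]
S = H·P̄·Hᵀ + R = [186]
K = P̄·Hᵀ·S⁻¹ = [-41/186; 25/62]
x' = x̄ + K·y = [-19/93, 32/31]
P' = (I − K·H)·P̄ = [737/186 -91/62; -91/62 47/62]

x' = [-19/93, 32/31]
P' = [737/186 -91/62; -91/62 47/62]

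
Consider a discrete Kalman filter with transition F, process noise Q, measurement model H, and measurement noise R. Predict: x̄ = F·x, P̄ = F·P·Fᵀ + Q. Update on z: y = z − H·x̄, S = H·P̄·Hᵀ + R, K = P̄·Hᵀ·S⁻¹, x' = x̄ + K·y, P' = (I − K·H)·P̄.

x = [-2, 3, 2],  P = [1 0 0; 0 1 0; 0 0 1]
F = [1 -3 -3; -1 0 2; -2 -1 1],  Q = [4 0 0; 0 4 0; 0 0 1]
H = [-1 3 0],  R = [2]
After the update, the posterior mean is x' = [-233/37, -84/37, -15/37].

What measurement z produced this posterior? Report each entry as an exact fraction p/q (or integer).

z = [-1]

x̄ = F·x = [-17, 6, 3]
P̄ = F·P·Fᵀ + Q = [23 -7 -2; -7 9 4; -2 4 7]
S = H·P̄·Hᵀ + R = [148]
K = P̄·Hᵀ·S⁻¹ = [-11/37; 17/74; 7/74]
x' − x̄ = [396/37, -306/37, -126/37] = K·y
y = (KᵀK)⁻¹·Kᵀ·(x' − x̄) = [-36]
z = y + H·x̄ = [-36] + [35] = [-1]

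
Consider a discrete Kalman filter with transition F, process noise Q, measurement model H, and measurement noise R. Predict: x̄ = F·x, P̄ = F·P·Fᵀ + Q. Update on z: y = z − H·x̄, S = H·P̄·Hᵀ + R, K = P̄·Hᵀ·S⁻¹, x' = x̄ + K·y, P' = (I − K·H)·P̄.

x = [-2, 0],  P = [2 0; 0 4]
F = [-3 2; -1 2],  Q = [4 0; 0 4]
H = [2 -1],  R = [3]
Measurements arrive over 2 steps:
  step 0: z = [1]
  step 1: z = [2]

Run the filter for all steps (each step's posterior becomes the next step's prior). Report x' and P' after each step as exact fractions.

step 0: x' = [48/89, -20/89], P' = [466/89 770/89; 770/89 1474/89]
step 1: x' = [-2092/4193, -11196/4193], P' = [38466/4193 73098/4193; 73098/4193 150306/4193]

step 0: x̄ = F·x = [6, 2]
step 0: P̄ = F·P·Fᵀ + Q = [38 22; 22 22]
step 0: y = z − H·x̄ = [-9]
step 0: S = H·P̄·Hᵀ + R = [89]
step 0: K = P̄·Hᵀ·S⁻¹ = [54/89; 22/89]
step 0: x' = x̄ + K·y = [48/89, -20/89]
step 0: P' = (I − K·H)·P̄ = [466/89 770/89; 770/89 1474/89]
step 1: x̄ = F·x = [-184/89, -88/89]
step 1: P̄ = F·P·Fᵀ + Q = [1206/89 1134/89; 1134/89 3638/89]
step 1: y = z − H·x̄ = [458/89]
step 1: S = H·P̄·Hᵀ + R = [4193/89]
step 1: K = P̄·Hᵀ·S⁻¹ = [1278/4193; -1370/4193]
step 1: x' = x̄ + K·y = [-2092/4193, -11196/4193]
step 1: P' = (I − K·H)·P̄ = [38466/4193 73098/4193; 73098/4193 150306/4193]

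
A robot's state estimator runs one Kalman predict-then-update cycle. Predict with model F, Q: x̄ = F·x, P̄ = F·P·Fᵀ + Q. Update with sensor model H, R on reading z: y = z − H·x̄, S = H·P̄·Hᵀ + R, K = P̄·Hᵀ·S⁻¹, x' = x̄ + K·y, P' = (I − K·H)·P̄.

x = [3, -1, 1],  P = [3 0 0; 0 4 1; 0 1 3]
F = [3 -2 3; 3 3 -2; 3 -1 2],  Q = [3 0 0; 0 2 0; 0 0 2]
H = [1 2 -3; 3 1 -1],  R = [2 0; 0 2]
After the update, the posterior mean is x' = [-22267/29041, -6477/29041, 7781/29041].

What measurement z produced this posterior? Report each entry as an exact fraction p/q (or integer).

z = [-2, -3]

x̄ = F·x = [14, 4, 12]
P̄ = F·P·Fᵀ + Q = [61 -2 46; -2 65 11; 46 11 41]
S = H·P̄·Hᵀ + R = [276 -93; -93 347]
K = P̄·Hᵀ·S⁻¹ = [-5184/29041 9909/29041; 37429/87123 7361/29041; -9041/87123 8231/29041]
x' − x̄ = [-428841/29041, -122641/29041, -340711/29041] = K·y
y = (KᵀK)⁻¹·Kᵀ·(x' − x̄) = [12, -37]
z = y + H·x̄ = [12, -37] + [-14, 34] = [-2, -3]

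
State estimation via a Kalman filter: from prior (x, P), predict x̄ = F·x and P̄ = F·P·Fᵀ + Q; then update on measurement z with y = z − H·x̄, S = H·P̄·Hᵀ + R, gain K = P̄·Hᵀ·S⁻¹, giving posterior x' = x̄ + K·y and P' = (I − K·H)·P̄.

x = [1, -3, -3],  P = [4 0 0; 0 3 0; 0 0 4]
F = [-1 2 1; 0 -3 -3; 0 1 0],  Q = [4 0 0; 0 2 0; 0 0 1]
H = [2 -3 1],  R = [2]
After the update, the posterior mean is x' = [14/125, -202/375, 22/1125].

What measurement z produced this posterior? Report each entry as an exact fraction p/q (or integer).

z = [2]

x̄ = F·x = [-10, 18, -3]
P̄ = F·P·Fᵀ + Q = [24 -30 6; -30 65 -9; 6 -9 4]
S = H·P̄·Hᵀ + R = [1125]
K = P̄·Hᵀ·S⁻¹ = [16/125; -88/375; 43/1125]
x' − x̄ = [1264/125, -6952/375, 3397/1125] = K·y
y = (KᵀK)⁻¹·Kᵀ·(x' − x̄) = [79]
z = y + H·x̄ = [79] + [-77] = [2]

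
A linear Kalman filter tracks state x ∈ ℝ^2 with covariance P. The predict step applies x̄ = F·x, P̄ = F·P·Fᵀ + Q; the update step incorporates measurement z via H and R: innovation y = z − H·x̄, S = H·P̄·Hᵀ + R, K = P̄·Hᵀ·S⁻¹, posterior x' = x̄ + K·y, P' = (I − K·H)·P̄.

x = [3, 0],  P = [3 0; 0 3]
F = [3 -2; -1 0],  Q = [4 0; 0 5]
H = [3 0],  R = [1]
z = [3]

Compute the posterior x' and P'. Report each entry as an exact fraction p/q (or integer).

x̄ = F·x = [9, -3]
P̄ = F·P·Fᵀ + Q = [43 -9; -9 8]
y = z − H·x̄ = [-24]
S = H·P̄·Hᵀ + R = [388]
K = P̄·Hᵀ·S⁻¹ = [129/388; -27/388]
x' = x̄ + K·y = [99/97, -129/97]
P' = (I − K·H)·P̄ = [43/388 -9/388; -9/388 2375/388]

x' = [99/97, -129/97]
P' = [43/388 -9/388; -9/388 2375/388]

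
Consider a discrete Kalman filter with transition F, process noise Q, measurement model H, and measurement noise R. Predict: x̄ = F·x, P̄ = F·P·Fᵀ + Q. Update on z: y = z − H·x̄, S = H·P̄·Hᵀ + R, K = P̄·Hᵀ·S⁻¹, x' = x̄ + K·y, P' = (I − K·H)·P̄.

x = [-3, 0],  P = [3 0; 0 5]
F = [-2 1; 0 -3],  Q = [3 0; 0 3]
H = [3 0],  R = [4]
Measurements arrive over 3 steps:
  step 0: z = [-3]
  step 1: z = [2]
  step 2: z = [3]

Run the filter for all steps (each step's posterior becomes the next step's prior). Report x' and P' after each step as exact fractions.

step 0: x' = [-39/46, 945/184], P' = [10/23 -15/46; -15/46 6807/184]
step 1: x' = [52542/72007, 43551/72007], P' = [31676/72007 -83124/72007; -83124/72007 3067734/72007]
step 2: x' = [33440463/33974623, -223579197/33974623], P' = [14971820/33974623 -38807784/33974623; -38807784/33974623 1363969911/33974623]

step 0: x̄ = F·x = [6, 0]
step 0: P̄ = F·P·Fᵀ + Q = [20 -15; -15 48]
step 0: y = z − H·x̄ = [-21]
step 0: S = H·P̄·Hᵀ + R = [184]
step 0: K = P̄·Hᵀ·S⁻¹ = [15/46; -45/184]
step 0: x' = x̄ + K·y = [-39/46, 945/184]
step 0: P' = (I − K·H)·P̄ = [10/23 -15/46; -15/46 6807/184]
step 1: x̄ = F·x = [1257/184, -2835/184]
step 1: P̄ = F·P·Fᵀ + Q = [7919/184 -20781/184; -20781/184 61815/184]
step 1: y = z − H·x̄ = [-3403/184]
step 1: S = H·P̄·Hᵀ + R = [72007/184]
step 1: K = P̄·Hᵀ·S⁻¹ = [23757/72007; -62343/72007]
step 1: x' = x̄ + K·y = [52542/72007, 43551/72007]
step 1: P' = (I − K·H)·P̄ = [31676/72007 -83124/72007; -83124/72007 3067734/72007]
step 2: x̄ = F·x = [-61533/72007, -130653/72007]
step 2: P̄ = F·P·Fᵀ + Q = [3742955/72007 -9701946/72007; -9701946/72007 27825627/72007]
step 2: y = z − H·x̄ = [400620/72007]
step 2: S = H·P̄·Hᵀ + R = [33974623/72007]
step 2: K = P̄·Hᵀ·S⁻¹ = [11228865/33974623; -29105838/33974623]
step 2: x' = x̄ + K·y = [33440463/33974623, -223579197/33974623]
step 2: P' = (I − K·H)·P̄ = [14971820/33974623 -38807784/33974623; -38807784/33974623 1363969911/33974623]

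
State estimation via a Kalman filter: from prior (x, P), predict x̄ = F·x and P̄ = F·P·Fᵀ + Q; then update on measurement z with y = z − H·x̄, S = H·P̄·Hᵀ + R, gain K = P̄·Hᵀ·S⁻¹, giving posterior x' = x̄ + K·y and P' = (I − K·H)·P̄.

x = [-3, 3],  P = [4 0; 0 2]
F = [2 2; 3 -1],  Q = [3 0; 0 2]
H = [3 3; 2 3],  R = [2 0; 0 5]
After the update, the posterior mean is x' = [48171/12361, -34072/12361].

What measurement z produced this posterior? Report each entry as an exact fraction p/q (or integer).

x̄ = F·x = [0, -12]
P̄ = F·P·Fᵀ + Q = [27 20; 20 40]
S = H·P̄·Hᵀ + R = [965 822; 822 713]
K = P̄·Hᵀ·S⁻¹ = [6825/12361 -5892/12361; -3180/12361 6440/12361]
x' − x̄ = [48171/12361, 114260/12361] = K·y
y = (KᵀK)⁻¹·Kᵀ·(x' − x̄) = [39, 37]
z = y + H·x̄ = [39, 37] + [-36, -36] = [3, 1]

z = [3, 1]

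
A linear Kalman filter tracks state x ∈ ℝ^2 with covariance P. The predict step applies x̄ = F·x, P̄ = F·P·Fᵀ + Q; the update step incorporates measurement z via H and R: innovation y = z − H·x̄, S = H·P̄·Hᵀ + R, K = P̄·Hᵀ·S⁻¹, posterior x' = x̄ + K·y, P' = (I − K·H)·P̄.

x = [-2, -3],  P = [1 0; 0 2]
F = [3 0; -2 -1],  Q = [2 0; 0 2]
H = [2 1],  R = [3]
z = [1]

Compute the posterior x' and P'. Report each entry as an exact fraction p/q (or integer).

x̄ = F·x = [-6, 7]
P̄ = F·P·Fᵀ + Q = [11 -6; -6 8]
y = z − H·x̄ = [6]
S = H·P̄·Hᵀ + R = [31]
K = P̄·Hᵀ·S⁻¹ = [16/31; -4/31]
x' = x̄ + K·y = [-90/31, 193/31]
P' = (I − K·H)·P̄ = [85/31 -122/31; -122/31 232/31]

x' = [-90/31, 193/31]
P' = [85/31 -122/31; -122/31 232/31]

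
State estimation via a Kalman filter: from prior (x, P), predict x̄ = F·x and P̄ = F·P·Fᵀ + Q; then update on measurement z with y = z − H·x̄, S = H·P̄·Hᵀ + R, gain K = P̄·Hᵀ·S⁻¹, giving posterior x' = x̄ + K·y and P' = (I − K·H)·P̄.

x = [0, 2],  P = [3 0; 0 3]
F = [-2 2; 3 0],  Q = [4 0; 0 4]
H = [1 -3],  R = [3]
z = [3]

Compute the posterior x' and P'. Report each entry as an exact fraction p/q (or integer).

x̄ = F·x = [4, 0]
P̄ = F·P·Fᵀ + Q = [28 -18; -18 31]
y = z − H·x̄ = [-1]
S = H·P̄·Hᵀ + R = [418]
K = P̄·Hᵀ·S⁻¹ = [41/209; -111/418]
x' = x̄ + K·y = [795/209, 111/418]
P' = (I − K·H)·P̄ = [2490/209 789/209; 789/209 637/418]

x' = [795/209, 111/418]
P' = [2490/209 789/209; 789/209 637/418]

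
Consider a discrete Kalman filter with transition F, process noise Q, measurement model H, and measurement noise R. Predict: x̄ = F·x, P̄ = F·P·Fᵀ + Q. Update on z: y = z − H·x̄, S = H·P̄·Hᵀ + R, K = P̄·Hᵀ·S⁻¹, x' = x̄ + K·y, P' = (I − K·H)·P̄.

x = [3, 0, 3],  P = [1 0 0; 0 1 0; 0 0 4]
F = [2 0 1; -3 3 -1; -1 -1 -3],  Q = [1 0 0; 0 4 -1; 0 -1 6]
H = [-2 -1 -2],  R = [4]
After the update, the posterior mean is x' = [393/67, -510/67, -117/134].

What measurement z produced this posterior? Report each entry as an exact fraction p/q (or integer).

x̄ = F·x = [9, -12, -12]
P̄ = F·P·Fᵀ + Q = [9 -10 -14; -10 26 11; -14 11 44]
S = H·P̄·Hᵀ + R = [134]
K = P̄·Hᵀ·S⁻¹ = [10/67; -14/67; -71/134]
x' − x̄ = [-210/67, 294/67, 1491/134] = K·y
y = (KᵀK)⁻¹·Kᵀ·(x' − x̄) = [-21]
z = y + H·x̄ = [-21] + [18] = [-3]

z = [-3]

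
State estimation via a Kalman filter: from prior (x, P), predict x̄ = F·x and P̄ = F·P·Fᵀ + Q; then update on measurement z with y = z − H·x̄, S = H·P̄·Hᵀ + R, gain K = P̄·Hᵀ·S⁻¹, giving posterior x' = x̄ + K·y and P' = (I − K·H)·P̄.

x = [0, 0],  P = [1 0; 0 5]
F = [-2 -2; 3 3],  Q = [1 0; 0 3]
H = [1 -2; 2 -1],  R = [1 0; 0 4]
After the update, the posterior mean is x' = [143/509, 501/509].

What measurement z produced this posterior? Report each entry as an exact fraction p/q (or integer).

x̄ = F·x = [0, 0]
P̄ = F·P·Fᵀ + Q = [25 -36; -36 57]
S = H·P̄·Hᵀ + R = [398 344; 344 305]
K = P̄·Hᵀ·S⁻¹ = [1/3054 430/1527; -229/509 43/509]
x' − x̄ = [143/509, 501/509] = K·y
y = (KᵀK)⁻¹·Kᵀ·(x' − x̄) = [-2, 1]
z = y + H·x̄ = [-2, 1] + [0, 0] = [-2, 1]

z = [-2, 1]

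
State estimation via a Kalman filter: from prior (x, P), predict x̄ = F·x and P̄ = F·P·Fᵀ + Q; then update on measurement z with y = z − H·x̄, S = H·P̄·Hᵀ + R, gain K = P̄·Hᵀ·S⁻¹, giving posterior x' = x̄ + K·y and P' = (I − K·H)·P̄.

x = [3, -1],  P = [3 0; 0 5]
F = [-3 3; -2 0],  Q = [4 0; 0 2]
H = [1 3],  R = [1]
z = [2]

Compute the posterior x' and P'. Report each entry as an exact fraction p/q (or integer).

x̄ = F·x = [-12, -6]
P̄ = F·P·Fᵀ + Q = [76 18; 18 14]
y = z − H·x̄ = [32]
S = H·P̄·Hᵀ + R = [311]
K = P̄·Hᵀ·S⁻¹ = [130/311; 60/311]
x' = x̄ + K·y = [428/311, 54/311]
P' = (I − K·H)·P̄ = [6736/311 -2202/311; -2202/311 754/311]

x' = [428/311, 54/311]
P' = [6736/311 -2202/311; -2202/311 754/311]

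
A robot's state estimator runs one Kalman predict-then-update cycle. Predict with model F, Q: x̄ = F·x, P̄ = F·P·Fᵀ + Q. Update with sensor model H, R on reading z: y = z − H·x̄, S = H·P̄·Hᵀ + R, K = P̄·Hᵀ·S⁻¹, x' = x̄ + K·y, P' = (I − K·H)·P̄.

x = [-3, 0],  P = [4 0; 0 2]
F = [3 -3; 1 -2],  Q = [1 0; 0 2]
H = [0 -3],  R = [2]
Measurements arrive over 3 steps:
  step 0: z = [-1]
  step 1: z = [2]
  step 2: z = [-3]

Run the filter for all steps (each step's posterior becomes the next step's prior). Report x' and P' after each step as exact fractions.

step 0: x' = [-27/8, 9/32], P' = [29/2 3/8; 3/8 7/32]
step 1: x' = [-11817/4636, -825/1159], P' = [92953/4636 663/1159; 663/1159 254/1159]
step 2: x' = [196893/870401, 850695/870401], P' = [18357275/870401 522174/870401; 522174/870401 191362/870401]

step 0: x̄ = F·x = [-9, -3]
step 0: P̄ = F·P·Fᵀ + Q = [55 24; 24 14]
step 0: y = z − H·x̄ = [-10]
step 0: S = H·P̄·Hᵀ + R = [128]
step 0: K = P̄·Hᵀ·S⁻¹ = [-9/16; -21/64]
step 0: x' = x̄ + K·y = [-27/8, 9/32]
step 0: P' = (I − K·H)·P̄ = [29/2 3/8; 3/8 7/32]
step 1: x̄ = F·x = [-351/32, -63/16]
step 1: P̄ = F·P·Fᵀ + Q = [4055/32 663/16; 663/16 127/8]
step 1: y = z − H·x̄ = [-157/16]
step 1: S = H·P̄·Hᵀ + R = [1159/8]
step 1: K = P̄·Hᵀ·S⁻¹ = [-1989/2318; -381/1159]
step 1: x' = x̄ + K·y = [-11817/4636, -825/1159]
step 1: P' = (I − K·H)·P̄ = [92953/4636 663/1159; 663/1159 254/1159]
step 2: x̄ = F·x = [-25551/4636, -5217/4636]
step 2: P̄ = F·P·Fᵀ + Q = [802621/4636 261087/4636; 261087/4636 95681/4636]
step 2: y = z − H·x̄ = [-29559/4636]
step 2: S = H·P̄·Hᵀ + R = [870401/4636]
step 2: K = P̄·Hᵀ·S⁻¹ = [-783261/870401; -287043/870401]
step 2: x' = x̄ + K·y = [196893/870401, 850695/870401]
step 2: P' = (I − K·H)·P̄ = [18357275/870401 522174/870401; 522174/870401 191362/870401]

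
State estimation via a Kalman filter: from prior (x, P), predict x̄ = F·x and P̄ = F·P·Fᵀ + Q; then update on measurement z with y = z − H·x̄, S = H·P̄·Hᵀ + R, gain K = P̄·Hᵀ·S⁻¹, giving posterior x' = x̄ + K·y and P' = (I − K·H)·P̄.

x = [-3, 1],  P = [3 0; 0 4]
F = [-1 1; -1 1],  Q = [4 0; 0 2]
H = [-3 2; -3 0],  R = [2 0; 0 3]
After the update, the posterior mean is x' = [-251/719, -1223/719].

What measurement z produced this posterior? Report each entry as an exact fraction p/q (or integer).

x̄ = F·x = [4, 4]
P̄ = F·P·Fᵀ + Q = [11 7; 7 9]
S = H·P̄·Hᵀ + R = [53 57; 57 102]
K = P̄·Hᵀ·S⁻¹ = [-19/719 -222/719; 297/719 -314/719]
x' − x̄ = [-3127/719, -4099/719] = K·y
y = (KᵀK)⁻¹·Kᵀ·(x' − x̄) = [1, 14]
z = y + H·x̄ = [1, 14] + [-4, -12] = [-3, 2]

z = [-3, 2]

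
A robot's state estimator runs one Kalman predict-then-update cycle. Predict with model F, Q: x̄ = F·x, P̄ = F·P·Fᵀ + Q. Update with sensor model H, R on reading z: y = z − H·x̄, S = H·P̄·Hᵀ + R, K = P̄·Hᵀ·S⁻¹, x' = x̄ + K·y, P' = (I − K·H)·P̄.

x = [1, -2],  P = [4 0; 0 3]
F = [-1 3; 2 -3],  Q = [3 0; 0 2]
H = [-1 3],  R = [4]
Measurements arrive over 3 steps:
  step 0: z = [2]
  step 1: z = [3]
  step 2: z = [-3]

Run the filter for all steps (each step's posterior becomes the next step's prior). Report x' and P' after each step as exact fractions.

step 0: x̄ = F·x = [-7, 8]
step 0: P̄ = F·P·Fᵀ + Q = [34 -35; -35 45]
step 0: y = z − H·x̄ = [-29]
step 0: S = H·P̄·Hᵀ + R = [653]
step 0: K = P̄·Hᵀ·S⁻¹ = [-139/653; 170/653]
step 0: x' = x̄ + K·y = [-540/653, 294/653]
step 0: P' = (I − K·H)·P̄ = [2881/653 775/653; 775/653 485/653]
step 1: x̄ = F·x = [1422/653, -1962/653]
step 1: P̄ = F·P·Fᵀ + Q = [4555/653 -3152/653; -3152/653 7895/653]
step 1: y = z − H·x̄ = [9267/653]
step 1: S = H·P̄·Hᵀ + R = [97134/653]
step 1: K = P̄·Hᵀ·S⁻¹ = [-14011/97134; 26837/97134]
step 1: x' = x̄ + K·y = [4229/32378, 29669/32378]
step 1: P' = (I − K·H)·P̄ = [376933/97134 106963/97134; 106963/97134 71437/97134]
step 2: x̄ = F·x = [42389/16189, -80549/32378]
step 2: P̄ = F·P·Fᵀ + Q = [334745/48567 -217066/48567; -217066/48567 1061377/97134]
step 2: y = z − H·x̄ = [229291/32378]
step 2: S = H·P̄·Hᵀ + R = [13215211/97134]
step 2: K = P̄·Hᵀ·S⁻¹ = [-1971886/13215211; 3618263/13215211]
step 2: x' = x̄ + K·y = [123582/79133, -43431/79133]
step 2: P' = (I − K·H)·P̄ = [51054391/13215211 14388949/13215211; 14388949/13215211 9620667/13215211]

step 0: x' = [-540/653, 294/653], P' = [2881/653 775/653; 775/653 485/653]
step 1: x' = [4229/32378, 29669/32378], P' = [376933/97134 106963/97134; 106963/97134 71437/97134]
step 2: x' = [123582/79133, -43431/79133], P' = [51054391/13215211 14388949/13215211; 14388949/13215211 9620667/13215211]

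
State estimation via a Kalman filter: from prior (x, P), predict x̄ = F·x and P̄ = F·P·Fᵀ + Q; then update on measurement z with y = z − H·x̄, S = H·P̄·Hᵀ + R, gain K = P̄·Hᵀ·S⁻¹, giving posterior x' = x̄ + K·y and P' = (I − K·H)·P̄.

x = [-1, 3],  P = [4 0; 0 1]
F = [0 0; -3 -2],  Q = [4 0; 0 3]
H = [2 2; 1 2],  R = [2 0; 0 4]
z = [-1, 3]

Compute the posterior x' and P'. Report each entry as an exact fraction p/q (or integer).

x' = [-7/5, 13/10]
P' = [104/45 -86/45; -86/45 86/45]

x̄ = F·x = [0, -3]
P̄ = F·P·Fᵀ + Q = [4 0; 0 43]
y = z − H·x̄ = [5, 9]
S = H·P̄·Hᵀ + R = [190 180; 180 180]
K = P̄·Hᵀ·S⁻¹ = [2/5 -17/45; 0 43/90]
x' = x̄ + K·y = [-7/5, 13/10]
P' = (I − K·H)·P̄ = [104/45 -86/45; -86/45 86/45]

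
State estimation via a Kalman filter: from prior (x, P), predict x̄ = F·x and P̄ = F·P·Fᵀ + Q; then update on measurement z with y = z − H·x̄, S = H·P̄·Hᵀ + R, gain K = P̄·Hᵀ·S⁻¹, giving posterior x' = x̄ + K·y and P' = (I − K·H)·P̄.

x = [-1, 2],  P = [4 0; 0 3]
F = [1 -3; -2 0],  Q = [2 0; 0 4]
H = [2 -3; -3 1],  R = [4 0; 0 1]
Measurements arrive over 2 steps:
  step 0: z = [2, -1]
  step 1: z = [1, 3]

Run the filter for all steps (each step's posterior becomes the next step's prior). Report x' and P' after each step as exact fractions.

step 0: x' = [830/7769, -4710/7769], P' = [1970/7769 2674/7769; 2674/7769 5980/7769]
step 1: x' = [-1213680/935773, -4087937/3743092], P' = [223732/935773 293672/935773; 293672/935773 655619/935773]

step 0: x̄ = F·x = [-7, 2]
step 0: P̄ = F·P·Fᵀ + Q = [33 -8; -8 20]
step 0: y = z − H·x̄ = [22, -24]
step 0: S = H·P̄·Hᵀ + R = [412 -346; -346 366]
step 0: K = P̄·Hᵀ·S⁻¹ = [-2041/15538 -3236/7769; -3148/7769 -2042/7769]
step 0: x' = x̄ + K·y = [830/7769, -4710/7769]
step 0: P' = (I − K·H)·P̄ = [1970/7769 2674/7769; 2674/7769 5980/7769]
step 1: x̄ = F·x = [880/457, -1660/7769]
step 1: P̄ = F·P·Fᵀ + Q = [3252/457 712/457; 712/457 38956/7769]
step 1: y = z − H·x̄ = [-27131/7769, 69847/7769]
step 1: S = H·P̄·Hᵀ + R = [457568/7769 -315428/7769; -315428/7769 471657/7769]
step 1: K = P̄·Hᵀ·S⁻¹ = [-108388/935773 -377524/935773; -1379513/3743092 -225397/935773]
step 1: x' = x̄ + K·y = [-1213680/935773, -4087937/3743092]
step 1: P' = (I − K·H)·P̄ = [223732/935773 293672/935773; 293672/935773 655619/935773]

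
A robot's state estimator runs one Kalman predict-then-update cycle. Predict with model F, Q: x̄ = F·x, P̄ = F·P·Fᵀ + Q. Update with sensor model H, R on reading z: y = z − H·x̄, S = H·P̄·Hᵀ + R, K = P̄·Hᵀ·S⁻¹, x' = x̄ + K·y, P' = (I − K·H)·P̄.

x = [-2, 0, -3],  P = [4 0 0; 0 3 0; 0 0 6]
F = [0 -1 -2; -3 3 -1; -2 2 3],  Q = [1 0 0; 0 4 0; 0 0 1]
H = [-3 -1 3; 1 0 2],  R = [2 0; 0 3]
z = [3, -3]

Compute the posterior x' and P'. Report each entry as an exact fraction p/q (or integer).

x̄ = F·x = [6, 9, -5]
P̄ = F·P·Fᵀ + Q = [28 3 -42; 3 73 24; -42 24 83]
y = z − H·x̄ = [45, 1]
S = H·P̄·Hᵀ + R = [1704 489; 489 195]
K = P̄·Hᵀ·S⁻¹ = [-4717/31053 2911/31053; -8963/31053 30598/31053; 2603/31053 13219/31053]
x' = x̄ + K·y = [-23036/31053, -93260/31053, -24911/31053]
P' = (I − K·H)·P̄ = [27779/31053 -102472/31053 -9523/31053; -102472/31053 616741/31053 97133/31053; -9523/31053 97133/31053 24590/31053]

x' = [-23036/31053, -93260/31053, -24911/31053]
P' = [27779/31053 -102472/31053 -9523/31053; -102472/31053 616741/31053 97133/31053; -9523/31053 97133/31053 24590/31053]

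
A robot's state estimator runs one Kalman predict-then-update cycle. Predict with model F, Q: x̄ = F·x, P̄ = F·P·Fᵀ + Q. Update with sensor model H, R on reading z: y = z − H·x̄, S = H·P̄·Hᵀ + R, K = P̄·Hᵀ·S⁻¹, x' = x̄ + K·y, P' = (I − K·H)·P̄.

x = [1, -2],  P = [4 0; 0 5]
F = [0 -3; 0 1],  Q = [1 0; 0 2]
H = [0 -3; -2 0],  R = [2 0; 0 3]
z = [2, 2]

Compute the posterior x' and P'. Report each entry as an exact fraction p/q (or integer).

x' = [-646/811, -2362/4055]
P' = [579/811 -18/811; -18/811 818/4055]

x̄ = F·x = [6, -2]
P̄ = F·P·Fᵀ + Q = [46 -15; -15 7]
y = z − H·x̄ = [-4, 14]
S = H·P̄·Hᵀ + R = [65 -90; -90 187]
K = P̄·Hᵀ·S⁻¹ = [27/811 -386/811; -1227/4055 12/811]
x' = x̄ + K·y = [-646/811, -2362/4055]
P' = (I − K·H)·P̄ = [579/811 -18/811; -18/811 818/4055]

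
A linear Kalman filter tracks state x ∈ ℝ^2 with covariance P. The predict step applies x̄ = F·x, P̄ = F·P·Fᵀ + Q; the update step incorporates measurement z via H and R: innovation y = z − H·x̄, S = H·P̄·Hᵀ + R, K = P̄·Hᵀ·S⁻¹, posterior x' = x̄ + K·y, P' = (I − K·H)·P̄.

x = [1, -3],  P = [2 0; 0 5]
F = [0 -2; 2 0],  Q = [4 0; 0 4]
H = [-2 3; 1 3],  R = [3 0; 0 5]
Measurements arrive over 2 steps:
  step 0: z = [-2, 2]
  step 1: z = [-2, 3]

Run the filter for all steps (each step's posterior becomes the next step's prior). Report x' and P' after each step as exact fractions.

step 0: x̄ = F·x = [6, 2]
step 0: P̄ = F·P·Fᵀ + Q = [24 0; 0 12]
step 0: y = z − H·x̄ = [4, -10]
step 0: S = H·P̄·Hᵀ + R = [207 60; 60 137]
step 0: K = P̄·Hᵀ·S⁻¹ = [-2672/8253 872/2751; 44/393 28/131]
step 0: x' = x̄ + K·y = [1810/1179, 122/393]
step 0: P' = (I − K·H)·P̄ = [2344/2751 32/131; 32/131 36/131]
step 1: x̄ = F·x = [-244/393, 3620/1179]
step 1: P̄ = F·P·Fᵀ + Q = [668/131 -128/131; -128/131 20380/2751]
step 1: y = z − H·x̄ = [-4894/393, -2197/393]
step 1: S = H·P̄·Hᵀ + R = [93347/917 54476/917; 54476/917 65025/917]
step 1: K = P̄·Hᵀ·S⁻¹ = [-971864/3383047 917628/3383047; 414748/3383047 666228/3383047]
step 1: x' = x̄ + K·y = [14616872/10149141, 13482376/30447423]
step 1: P' = (I − K·H)·P̄ = [2501244/3383047 695632/3383047; 695632/3383047 2635508/10149141]

step 0: x' = [1810/1179, 122/393], P' = [2344/2751 32/131; 32/131 36/131]
step 1: x' = [14616872/10149141, 13482376/30447423], P' = [2501244/3383047 695632/3383047; 695632/3383047 2635508/10149141]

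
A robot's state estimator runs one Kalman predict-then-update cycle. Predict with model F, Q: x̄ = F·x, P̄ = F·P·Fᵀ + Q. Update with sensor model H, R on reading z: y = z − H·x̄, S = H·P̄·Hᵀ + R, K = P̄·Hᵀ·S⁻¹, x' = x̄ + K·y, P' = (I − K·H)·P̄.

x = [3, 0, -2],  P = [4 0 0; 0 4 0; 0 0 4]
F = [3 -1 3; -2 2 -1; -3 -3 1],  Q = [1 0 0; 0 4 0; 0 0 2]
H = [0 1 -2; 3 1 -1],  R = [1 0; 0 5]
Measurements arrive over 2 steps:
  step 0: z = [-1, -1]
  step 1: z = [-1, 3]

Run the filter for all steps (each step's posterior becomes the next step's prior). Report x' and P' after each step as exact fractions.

step 0: x̄ = F·x = [3, -4, -11]
step 0: P̄ = F·P·Fᵀ + Q = [77 -44 -12; -44 40 -4; -12 -4 78]
step 0: y = z − H·x̄ = [-19, -17]
step 0: S = H·P̄·Hᵀ + R = [369 148; 148 632]
step 0: K = P̄·Hᵀ·S⁻¹ = [-10523/52826 76391/211304; 5420/26413 -4947/26413; -10457/26413 -9931/105652]
step 0: x' = x̄ + K·y = [135013/211304, -124533/26413, -198613/105652]
step 0: P' = (I − K·H)·P̄ = [226759/211304 -69319/26413 -128115/105652; -69319/26413 361024/26413 177802/26413; -128115/105652 177802/26413 188259/52826]
step 1: x̄ = F·x = [209625/211304, -233166/26413, 2186527/211304]
step 1: P̄ = F·P·Fᵀ + Q = [2098327/211304 -196185/26413 -476615/211304; -196185/26413 1472486/26413 -1233223/26413; -476615/211304 -1233223/26413 12231151/211304]
step 1: y = z − H·x̄ = [3013539/105652, 1014223/52826]
step 1: S = H·P̄·Hᵀ + R = [25094733/52826 7998849/26413; 7998849/26413 7140860/26413]
step 1: K = P̄·Hᵀ·S⁻¹ = [-435500467/1939757106 221488619/646585702; 423752198/969878553 -62370993/323292851; -538985495/1939757106 -32518638/323292851]
step 1: x' = x̄ + K·y = [1506494653/1293171404, -22481384/323292851, 635028371/1293171404]
step 1: P' = (I − K·H)·P̄ = [3267700375/3879514212 -1361471044/969878553 -2287441621/3879514212; -1361471044/969878553 5873944276/969878553 2725096039/969878553; -2287441621/3879514212 2725096039/969878553 5989177573/3879514212]

step 0: x' = [135013/211304, -124533/26413, -198613/105652], P' = [226759/211304 -69319/26413 -128115/105652; -69319/26413 361024/26413 177802/26413; -128115/105652 177802/26413 188259/52826]
step 1: x' = [1506494653/1293171404, -22481384/323292851, 635028371/1293171404], P' = [3267700375/3879514212 -1361471044/969878553 -2287441621/3879514212; -1361471044/969878553 5873944276/969878553 2725096039/969878553; -2287441621/3879514212 2725096039/969878553 5989177573/3879514212]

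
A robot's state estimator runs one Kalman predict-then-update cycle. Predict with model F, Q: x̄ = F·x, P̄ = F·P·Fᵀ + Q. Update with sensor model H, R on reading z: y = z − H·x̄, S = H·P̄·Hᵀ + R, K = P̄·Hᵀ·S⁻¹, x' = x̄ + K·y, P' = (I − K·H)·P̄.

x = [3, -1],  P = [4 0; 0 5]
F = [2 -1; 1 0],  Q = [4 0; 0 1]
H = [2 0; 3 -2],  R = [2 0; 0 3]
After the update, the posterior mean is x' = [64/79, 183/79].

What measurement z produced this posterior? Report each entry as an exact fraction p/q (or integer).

x̄ = F·x = [7, 3]
P̄ = F·P·Fᵀ + Q = [25 8; 8 5]
S = H·P̄·Hᵀ + R = [102 118; 118 152]
K = P̄·Hᵀ·S⁻¹ = [319/790 59/790; 39/79 -23/79]
x' − x̄ = [-489/79, -54/79] = K·y
y = (KᵀK)⁻¹·Kᵀ·(x' − x̄) = [-12, -18]
z = y + H·x̄ = [-12, -18] + [14, 15] = [2, -3]

z = [2, -3]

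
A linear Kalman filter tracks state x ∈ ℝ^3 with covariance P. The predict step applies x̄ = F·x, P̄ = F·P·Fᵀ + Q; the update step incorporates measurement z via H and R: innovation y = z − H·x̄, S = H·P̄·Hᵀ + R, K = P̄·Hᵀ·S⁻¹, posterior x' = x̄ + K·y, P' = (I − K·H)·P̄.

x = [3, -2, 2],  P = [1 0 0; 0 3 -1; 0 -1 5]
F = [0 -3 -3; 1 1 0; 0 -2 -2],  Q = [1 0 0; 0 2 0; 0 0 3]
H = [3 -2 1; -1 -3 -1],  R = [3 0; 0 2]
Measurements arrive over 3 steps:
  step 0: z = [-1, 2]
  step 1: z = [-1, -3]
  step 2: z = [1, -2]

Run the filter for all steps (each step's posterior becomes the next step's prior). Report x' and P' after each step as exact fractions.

step 0: x' = [-27427/63434, -10499/31717, -27409/63434], P' = [36775/63434 4966/31717 -50237/63434; 4966/31717 7218/31717 -11160/31717; -50237/63434 -11160/31717 131559/63434]
step 1: x' = [4651799/25275552, 3137681/4212592, 2629463/8425184], P' = [38898751/67401472 5253227/33700736 -53220291/67401472; 5253227/33700736 3722823/16850368 -11590335/33700736; -53220291/67401472 -11590335/33700736 139085367/67401472]
step 2: x' = [857070259729/1927074116841, 295922963065/642358038947, 178388498124/642358038947], P' = [370698808183/642358038947 100105280765/642358038947 -507167413496/642358038947; 100105280765/642358038947 141885087795/642358038947 -220866267960/642358038947; -507167413496/642358038947 -220866267960/642358038947 1325445198522/642358038947]

step 0: x̄ = F·x = [0, 1, 0]
step 0: P̄ = F·P·Fᵀ + Q = [55 -6 36; -6 6 -4; 36 -4 27]
step 0: y = z − H·x̄ = [1, 5]
step 0: S = H·P̄·Hᵀ + R = [853 -254; -254 150]
step 0: K = P̄·Hᵀ·S⁻¹ = [6704/31717 -8167/63434; -3566/31717 -7730/31717; 4248/31717 -7181/63434]
step 0: x' = x̄ + K·y = [-27427/63434, -10499/31717, -27409/63434]
step 0: P' = (I − K·H)·P̄ = [36775/63434 4966/31717 -50237/63434; 4966/31717 7218/31717 -11160/31717; -50237/63434 -11160/31717 131559/63434]
step 1: x̄ = F·x = [145221/63434, -48425/63434, 48407/31717]
step 1: P̄ = F·P·Fᵀ + Q = [975629/63434 144567/63434 304065/31717; 144567/63434 197943/63434 48189/31717; 304065/31717 48189/31717 297861/31717]
step 1: y = z − H·x̄ = [-692761/63434, -46771/31717]
step 1: S = H·P̄·Hᵀ + R = [11886921/63434 -2937909/31717; -2937909/31717 3070818/31717]
step 1: K = P̄·Hᵀ·S⁻¹ = [21231527/101102208 -8598911/67401472; -1786991/16850368 -7999915/33700736; 4297639/33700736 -8161533/67401472]
step 1: x' = x̄ + K·y = [4651799/25275552, 3137681/4212592, 2629463/8425184]
step 1: P' = (I − K·H)·P̄ = [38898751/67401472 5253227/33700736 -53220291/67401472; 5253227/33700736 3722823/16850368 -11590335/33700736; -53220291/67401472 -11590335/33700736 139085367/67401472]
step 2: x̄ = F·x = [-26714475/8425184, 23477885/25275552, -8904825/4212592]
step 2: P̄ = F·P·Fᵀ + Q = [1035939343/67401472 153009645/67401472 322845957/33700736; 153009645/67401472 209605895/67401472 51003215/33700736; 322845957/33700736 51003215/33700736 158166423/16850368]
step 2: y = z − H·x̄ = [366090547/25275552, -1184269/263287]
step 2: S = H·P̄·Hᵀ + R = [12626757799/67401472 -194959061/2106296; -194959061/2106296 25434927/263287]
step 2: K = P̄·Hᵀ·S⁻¹ = [134906149841/642358038947 -81923618491/642358038947; -68106867085/642358038947 -152447138095/642358038947; 81891831318/642358038947 -77839490573/642358038947]
step 2: x' = x̄ + K·y = [857070259729/1927074116841, 295922963065/642358038947, 178388498124/642358038947]
step 2: P' = (I − K·H)·P̄ = [370698808183/642358038947 100105280765/642358038947 -507167413496/642358038947; 100105280765/642358038947 141885087795/642358038947 -220866267960/642358038947; -507167413496/642358038947 -220866267960/642358038947 1325445198522/642358038947]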